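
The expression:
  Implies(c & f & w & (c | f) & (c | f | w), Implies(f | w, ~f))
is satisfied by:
  {w: False, c: False, f: False}
  {f: True, w: False, c: False}
  {c: True, w: False, f: False}
  {f: True, c: True, w: False}
  {w: True, f: False, c: False}
  {f: True, w: True, c: False}
  {c: True, w: True, f: False}


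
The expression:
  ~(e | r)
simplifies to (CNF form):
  ~e & ~r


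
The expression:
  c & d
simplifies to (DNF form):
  c & d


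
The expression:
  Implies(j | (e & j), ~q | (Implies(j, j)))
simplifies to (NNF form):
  True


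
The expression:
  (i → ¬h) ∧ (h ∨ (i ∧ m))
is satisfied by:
  {h: True, m: True, i: False}
  {h: True, m: False, i: False}
  {i: True, m: True, h: False}


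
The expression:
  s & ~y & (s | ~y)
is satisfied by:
  {s: True, y: False}


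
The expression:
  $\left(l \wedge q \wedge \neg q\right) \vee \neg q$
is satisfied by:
  {q: False}


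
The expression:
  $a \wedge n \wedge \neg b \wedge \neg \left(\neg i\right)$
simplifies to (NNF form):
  $a \wedge i \wedge n \wedge \neg b$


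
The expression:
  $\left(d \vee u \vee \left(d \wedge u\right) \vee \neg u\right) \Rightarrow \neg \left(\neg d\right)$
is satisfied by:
  {d: True}


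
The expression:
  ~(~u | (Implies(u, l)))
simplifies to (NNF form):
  u & ~l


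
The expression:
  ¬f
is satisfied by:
  {f: False}


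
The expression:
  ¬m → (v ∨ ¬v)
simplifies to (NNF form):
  True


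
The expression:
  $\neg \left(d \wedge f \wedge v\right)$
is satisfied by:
  {v: False, d: False, f: False}
  {f: True, v: False, d: False}
  {d: True, v: False, f: False}
  {f: True, d: True, v: False}
  {v: True, f: False, d: False}
  {f: True, v: True, d: False}
  {d: True, v: True, f: False}


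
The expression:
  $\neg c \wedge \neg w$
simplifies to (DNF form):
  $\neg c \wedge \neg w$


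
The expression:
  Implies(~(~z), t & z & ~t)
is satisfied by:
  {z: False}


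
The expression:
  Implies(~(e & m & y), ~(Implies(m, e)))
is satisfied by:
  {m: True, y: True, e: False}
  {m: True, e: False, y: False}
  {m: True, y: True, e: True}


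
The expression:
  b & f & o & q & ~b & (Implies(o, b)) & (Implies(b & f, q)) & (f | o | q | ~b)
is never true.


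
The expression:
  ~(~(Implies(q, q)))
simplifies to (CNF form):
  True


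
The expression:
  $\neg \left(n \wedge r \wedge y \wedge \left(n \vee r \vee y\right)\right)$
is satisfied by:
  {y: False, n: False, r: False}
  {r: True, y: False, n: False}
  {n: True, y: False, r: False}
  {r: True, n: True, y: False}
  {y: True, r: False, n: False}
  {r: True, y: True, n: False}
  {n: True, y: True, r: False}


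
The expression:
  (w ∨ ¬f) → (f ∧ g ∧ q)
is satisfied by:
  {g: True, q: True, f: True, w: False}
  {g: True, f: True, q: False, w: False}
  {q: True, f: True, g: False, w: False}
  {f: True, g: False, q: False, w: False}
  {g: True, w: True, q: True, f: True}


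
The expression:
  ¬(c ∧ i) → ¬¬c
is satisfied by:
  {c: True}


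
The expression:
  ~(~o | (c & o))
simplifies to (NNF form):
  o & ~c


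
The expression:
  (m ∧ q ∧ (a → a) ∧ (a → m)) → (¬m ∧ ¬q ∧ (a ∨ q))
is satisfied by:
  {m: False, q: False}
  {q: True, m: False}
  {m: True, q: False}


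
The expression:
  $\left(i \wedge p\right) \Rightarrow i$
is always true.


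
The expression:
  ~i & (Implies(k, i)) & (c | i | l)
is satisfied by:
  {c: True, l: True, i: False, k: False}
  {c: True, l: False, i: False, k: False}
  {l: True, k: False, c: False, i: False}


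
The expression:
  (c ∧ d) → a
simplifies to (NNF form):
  a ∨ ¬c ∨ ¬d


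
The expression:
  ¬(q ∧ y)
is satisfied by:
  {q: False, y: False}
  {y: True, q: False}
  {q: True, y: False}


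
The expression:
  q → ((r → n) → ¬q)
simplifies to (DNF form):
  (r ∧ ¬n) ∨ ¬q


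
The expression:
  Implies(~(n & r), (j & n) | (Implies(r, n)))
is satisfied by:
  {n: True, r: False}
  {r: False, n: False}
  {r: True, n: True}


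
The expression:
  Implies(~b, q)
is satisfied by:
  {b: True, q: True}
  {b: True, q: False}
  {q: True, b: False}


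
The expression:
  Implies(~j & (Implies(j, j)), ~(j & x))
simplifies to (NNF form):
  True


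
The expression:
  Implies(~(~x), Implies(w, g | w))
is always true.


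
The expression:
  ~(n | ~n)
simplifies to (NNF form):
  False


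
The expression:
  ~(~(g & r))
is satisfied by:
  {r: True, g: True}


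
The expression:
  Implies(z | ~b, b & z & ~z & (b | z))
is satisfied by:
  {b: True, z: False}


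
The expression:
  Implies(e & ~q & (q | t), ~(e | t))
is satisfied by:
  {q: True, e: False, t: False}
  {e: False, t: False, q: False}
  {q: True, t: True, e: False}
  {t: True, e: False, q: False}
  {q: True, e: True, t: False}
  {e: True, q: False, t: False}
  {q: True, t: True, e: True}


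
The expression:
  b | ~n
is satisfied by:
  {b: True, n: False}
  {n: False, b: False}
  {n: True, b: True}


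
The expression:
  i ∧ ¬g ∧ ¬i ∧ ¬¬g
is never true.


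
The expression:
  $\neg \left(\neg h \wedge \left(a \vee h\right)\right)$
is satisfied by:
  {h: True, a: False}
  {a: False, h: False}
  {a: True, h: True}


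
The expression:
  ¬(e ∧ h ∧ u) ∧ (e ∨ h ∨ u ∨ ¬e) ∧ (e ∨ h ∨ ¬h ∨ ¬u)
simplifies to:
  ¬e ∨ ¬h ∨ ¬u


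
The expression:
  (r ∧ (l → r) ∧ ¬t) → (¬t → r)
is always true.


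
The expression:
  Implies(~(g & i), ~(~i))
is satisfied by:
  {i: True}


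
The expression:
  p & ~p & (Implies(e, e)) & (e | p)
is never true.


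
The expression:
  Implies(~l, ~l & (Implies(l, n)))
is always true.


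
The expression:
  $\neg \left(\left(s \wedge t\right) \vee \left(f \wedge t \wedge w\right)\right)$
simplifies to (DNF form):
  $\left(\neg f \wedge \neg s\right) \vee \left(\neg s \wedge \neg w\right) \vee \neg t$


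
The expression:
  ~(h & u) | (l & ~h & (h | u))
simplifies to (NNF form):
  ~h | ~u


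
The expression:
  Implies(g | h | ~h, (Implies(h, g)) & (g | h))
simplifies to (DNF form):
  g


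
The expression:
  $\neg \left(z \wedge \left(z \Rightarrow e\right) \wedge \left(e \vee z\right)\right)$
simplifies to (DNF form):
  $\neg e \vee \neg z$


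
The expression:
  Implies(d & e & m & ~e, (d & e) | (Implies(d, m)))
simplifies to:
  True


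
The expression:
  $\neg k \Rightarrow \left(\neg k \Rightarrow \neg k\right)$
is always true.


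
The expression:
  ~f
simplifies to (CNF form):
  ~f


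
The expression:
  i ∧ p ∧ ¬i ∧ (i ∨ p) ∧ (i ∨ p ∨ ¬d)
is never true.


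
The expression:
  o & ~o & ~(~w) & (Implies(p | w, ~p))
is never true.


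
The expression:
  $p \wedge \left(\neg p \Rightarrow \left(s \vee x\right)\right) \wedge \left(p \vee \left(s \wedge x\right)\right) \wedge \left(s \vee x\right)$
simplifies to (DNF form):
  $\left(p \wedge s\right) \vee \left(p \wedge x\right)$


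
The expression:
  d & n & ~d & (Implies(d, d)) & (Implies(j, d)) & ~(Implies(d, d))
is never true.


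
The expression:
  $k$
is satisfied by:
  {k: True}


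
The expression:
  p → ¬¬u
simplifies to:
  u ∨ ¬p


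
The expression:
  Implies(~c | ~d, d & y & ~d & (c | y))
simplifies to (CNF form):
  c & d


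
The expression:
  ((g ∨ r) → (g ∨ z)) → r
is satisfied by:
  {r: True}


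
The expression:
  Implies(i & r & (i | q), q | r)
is always true.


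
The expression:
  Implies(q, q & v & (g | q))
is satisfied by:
  {v: True, q: False}
  {q: False, v: False}
  {q: True, v: True}


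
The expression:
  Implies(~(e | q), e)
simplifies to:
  e | q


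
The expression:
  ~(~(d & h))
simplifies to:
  d & h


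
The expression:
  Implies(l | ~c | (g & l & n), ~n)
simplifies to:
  ~n | (c & ~l)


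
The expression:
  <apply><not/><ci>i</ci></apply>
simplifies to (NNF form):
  <apply><not/><ci>i</ci></apply>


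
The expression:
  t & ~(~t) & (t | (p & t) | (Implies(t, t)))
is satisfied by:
  {t: True}


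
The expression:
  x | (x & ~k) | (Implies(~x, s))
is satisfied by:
  {x: True, s: True}
  {x: True, s: False}
  {s: True, x: False}


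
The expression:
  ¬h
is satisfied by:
  {h: False}


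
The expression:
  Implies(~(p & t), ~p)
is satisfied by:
  {t: True, p: False}
  {p: False, t: False}
  {p: True, t: True}


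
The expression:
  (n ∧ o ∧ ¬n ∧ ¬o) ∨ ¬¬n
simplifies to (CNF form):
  n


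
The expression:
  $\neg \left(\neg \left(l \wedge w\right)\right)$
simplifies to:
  $l \wedge w$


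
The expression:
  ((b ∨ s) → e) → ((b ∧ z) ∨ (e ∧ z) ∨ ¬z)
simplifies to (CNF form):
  b ∨ e ∨ s ∨ ¬z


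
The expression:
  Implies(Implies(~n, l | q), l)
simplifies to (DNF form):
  l | (~n & ~q)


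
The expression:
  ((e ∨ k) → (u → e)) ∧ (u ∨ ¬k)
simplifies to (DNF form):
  (e ∧ u) ∨ ¬k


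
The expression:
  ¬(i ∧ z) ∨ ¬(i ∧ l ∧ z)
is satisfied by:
  {l: False, z: False, i: False}
  {i: True, l: False, z: False}
  {z: True, l: False, i: False}
  {i: True, z: True, l: False}
  {l: True, i: False, z: False}
  {i: True, l: True, z: False}
  {z: True, l: True, i: False}


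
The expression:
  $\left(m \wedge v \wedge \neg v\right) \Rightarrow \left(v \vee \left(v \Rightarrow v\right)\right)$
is always true.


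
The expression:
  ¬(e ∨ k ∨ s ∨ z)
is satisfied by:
  {e: False, z: False, k: False, s: False}


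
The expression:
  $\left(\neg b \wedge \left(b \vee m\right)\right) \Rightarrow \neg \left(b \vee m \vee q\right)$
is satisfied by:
  {b: True, m: False}
  {m: False, b: False}
  {m: True, b: True}


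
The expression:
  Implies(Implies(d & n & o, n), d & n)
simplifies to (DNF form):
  d & n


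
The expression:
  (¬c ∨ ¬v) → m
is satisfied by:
  {v: True, m: True, c: True}
  {v: True, m: True, c: False}
  {m: True, c: True, v: False}
  {m: True, c: False, v: False}
  {v: True, c: True, m: False}


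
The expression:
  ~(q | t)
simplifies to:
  ~q & ~t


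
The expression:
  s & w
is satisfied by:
  {w: True, s: True}


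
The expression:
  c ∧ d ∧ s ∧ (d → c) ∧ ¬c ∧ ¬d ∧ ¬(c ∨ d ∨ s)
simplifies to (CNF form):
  False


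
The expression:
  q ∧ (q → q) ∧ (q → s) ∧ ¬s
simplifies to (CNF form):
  False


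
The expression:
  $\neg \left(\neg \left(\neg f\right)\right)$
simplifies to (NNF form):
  $\neg f$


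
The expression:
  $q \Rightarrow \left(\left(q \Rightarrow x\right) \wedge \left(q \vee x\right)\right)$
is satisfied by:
  {x: True, q: False}
  {q: False, x: False}
  {q: True, x: True}


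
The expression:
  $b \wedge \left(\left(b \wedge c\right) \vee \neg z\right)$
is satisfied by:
  {c: True, b: True, z: False}
  {b: True, z: False, c: False}
  {c: True, z: True, b: True}


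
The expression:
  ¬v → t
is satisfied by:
  {t: True, v: True}
  {t: True, v: False}
  {v: True, t: False}


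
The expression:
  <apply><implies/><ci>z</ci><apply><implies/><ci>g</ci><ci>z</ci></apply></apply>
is always true.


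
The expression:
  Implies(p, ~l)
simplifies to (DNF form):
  ~l | ~p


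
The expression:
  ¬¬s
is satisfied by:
  {s: True}


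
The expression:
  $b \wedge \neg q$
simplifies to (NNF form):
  $b \wedge \neg q$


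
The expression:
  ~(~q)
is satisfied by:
  {q: True}


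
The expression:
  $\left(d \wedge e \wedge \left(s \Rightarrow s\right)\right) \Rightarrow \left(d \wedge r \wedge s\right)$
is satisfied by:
  {s: True, r: True, d: False, e: False}
  {s: True, r: False, d: False, e: False}
  {r: True, e: False, s: False, d: False}
  {e: False, r: False, s: False, d: False}
  {e: True, s: True, r: True, d: False}
  {e: True, s: True, r: False, d: False}
  {e: True, r: True, s: False, d: False}
  {e: True, r: False, s: False, d: False}
  {d: True, s: True, r: True, e: False}
  {d: True, s: True, r: False, e: False}
  {d: True, r: True, s: False, e: False}
  {d: True, r: False, s: False, e: False}
  {e: True, d: True, s: True, r: True}


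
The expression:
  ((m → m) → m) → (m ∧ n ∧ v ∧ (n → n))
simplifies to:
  (n ∧ v) ∨ ¬m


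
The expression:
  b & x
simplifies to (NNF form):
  b & x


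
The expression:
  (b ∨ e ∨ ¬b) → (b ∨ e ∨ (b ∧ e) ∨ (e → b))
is always true.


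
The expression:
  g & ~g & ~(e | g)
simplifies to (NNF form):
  False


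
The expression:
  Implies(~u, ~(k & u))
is always true.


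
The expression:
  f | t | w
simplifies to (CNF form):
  f | t | w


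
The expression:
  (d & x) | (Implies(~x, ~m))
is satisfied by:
  {x: True, m: False}
  {m: False, x: False}
  {m: True, x: True}


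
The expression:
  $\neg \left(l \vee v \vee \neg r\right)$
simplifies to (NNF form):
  $r \wedge \neg l \wedge \neg v$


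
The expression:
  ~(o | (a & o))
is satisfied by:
  {o: False}


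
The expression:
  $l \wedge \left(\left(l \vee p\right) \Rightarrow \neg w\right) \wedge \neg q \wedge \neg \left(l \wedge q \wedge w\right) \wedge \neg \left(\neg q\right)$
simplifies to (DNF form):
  $\text{False}$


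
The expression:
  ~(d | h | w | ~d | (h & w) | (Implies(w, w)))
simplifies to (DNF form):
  False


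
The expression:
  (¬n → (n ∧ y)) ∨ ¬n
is always true.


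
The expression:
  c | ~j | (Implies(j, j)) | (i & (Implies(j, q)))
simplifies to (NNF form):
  True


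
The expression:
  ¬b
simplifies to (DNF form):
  ¬b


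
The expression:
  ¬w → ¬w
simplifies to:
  True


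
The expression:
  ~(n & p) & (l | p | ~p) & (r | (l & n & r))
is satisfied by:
  {r: True, p: False, n: False}
  {r: True, n: True, p: False}
  {r: True, p: True, n: False}


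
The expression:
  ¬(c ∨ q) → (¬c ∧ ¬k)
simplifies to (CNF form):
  c ∨ q ∨ ¬k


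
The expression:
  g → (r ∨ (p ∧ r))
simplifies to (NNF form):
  r ∨ ¬g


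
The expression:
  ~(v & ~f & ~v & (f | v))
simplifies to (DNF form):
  True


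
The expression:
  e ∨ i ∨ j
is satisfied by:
  {i: True, e: True, j: True}
  {i: True, e: True, j: False}
  {i: True, j: True, e: False}
  {i: True, j: False, e: False}
  {e: True, j: True, i: False}
  {e: True, j: False, i: False}
  {j: True, e: False, i: False}


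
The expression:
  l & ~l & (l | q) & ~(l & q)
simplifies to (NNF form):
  False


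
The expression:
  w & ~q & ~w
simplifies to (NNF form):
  False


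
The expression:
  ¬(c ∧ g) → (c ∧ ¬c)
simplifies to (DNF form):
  c ∧ g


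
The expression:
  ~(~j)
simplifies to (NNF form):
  j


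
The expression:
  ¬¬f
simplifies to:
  f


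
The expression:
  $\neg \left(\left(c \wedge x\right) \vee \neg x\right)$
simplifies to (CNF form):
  $x \wedge \neg c$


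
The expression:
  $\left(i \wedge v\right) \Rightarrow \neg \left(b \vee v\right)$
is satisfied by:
  {v: False, i: False}
  {i: True, v: False}
  {v: True, i: False}


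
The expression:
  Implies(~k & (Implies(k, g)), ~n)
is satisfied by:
  {k: True, n: False}
  {n: False, k: False}
  {n: True, k: True}


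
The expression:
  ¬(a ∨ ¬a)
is never true.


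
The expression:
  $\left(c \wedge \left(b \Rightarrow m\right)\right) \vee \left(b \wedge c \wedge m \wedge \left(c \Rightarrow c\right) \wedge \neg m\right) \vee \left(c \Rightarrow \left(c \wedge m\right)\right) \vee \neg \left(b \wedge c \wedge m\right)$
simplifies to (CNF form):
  $\text{True}$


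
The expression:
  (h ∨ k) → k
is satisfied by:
  {k: True, h: False}
  {h: False, k: False}
  {h: True, k: True}


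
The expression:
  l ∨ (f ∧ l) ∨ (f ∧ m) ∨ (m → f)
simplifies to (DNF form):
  f ∨ l ∨ ¬m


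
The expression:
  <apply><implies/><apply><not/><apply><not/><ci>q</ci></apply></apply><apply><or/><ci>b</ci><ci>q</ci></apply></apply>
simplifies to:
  <true/>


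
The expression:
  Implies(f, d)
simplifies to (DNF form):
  d | ~f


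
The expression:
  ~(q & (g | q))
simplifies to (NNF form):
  ~q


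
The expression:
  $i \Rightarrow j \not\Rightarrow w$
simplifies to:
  $\left(j \wedge \neg w\right) \vee \neg i$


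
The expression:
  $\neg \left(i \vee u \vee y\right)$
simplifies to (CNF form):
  $\neg i \wedge \neg u \wedge \neg y$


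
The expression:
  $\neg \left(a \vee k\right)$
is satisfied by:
  {k: False, a: False}


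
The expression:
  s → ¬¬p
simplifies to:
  p ∨ ¬s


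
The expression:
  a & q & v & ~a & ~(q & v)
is never true.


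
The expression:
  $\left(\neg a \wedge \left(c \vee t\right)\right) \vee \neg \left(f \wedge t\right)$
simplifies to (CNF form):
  $\neg a \vee \neg f \vee \neg t$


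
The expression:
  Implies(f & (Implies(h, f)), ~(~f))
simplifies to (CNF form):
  True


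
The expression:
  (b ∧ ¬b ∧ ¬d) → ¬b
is always true.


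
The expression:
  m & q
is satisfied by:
  {m: True, q: True}


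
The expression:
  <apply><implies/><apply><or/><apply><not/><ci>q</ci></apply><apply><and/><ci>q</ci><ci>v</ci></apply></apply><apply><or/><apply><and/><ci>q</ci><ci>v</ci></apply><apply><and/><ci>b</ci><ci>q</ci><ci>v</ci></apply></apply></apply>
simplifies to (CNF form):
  <ci>q</ci>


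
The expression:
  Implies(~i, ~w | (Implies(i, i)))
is always true.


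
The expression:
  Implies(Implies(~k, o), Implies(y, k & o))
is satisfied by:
  {o: False, y: False, k: False}
  {k: True, o: False, y: False}
  {o: True, k: False, y: False}
  {k: True, o: True, y: False}
  {y: True, k: False, o: False}
  {y: True, k: True, o: True}


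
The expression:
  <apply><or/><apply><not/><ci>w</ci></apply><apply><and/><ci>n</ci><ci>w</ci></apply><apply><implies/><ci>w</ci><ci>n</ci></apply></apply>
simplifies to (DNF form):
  <apply><or/><ci>n</ci><apply><not/><ci>w</ci></apply></apply>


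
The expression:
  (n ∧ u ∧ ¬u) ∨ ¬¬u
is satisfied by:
  {u: True}


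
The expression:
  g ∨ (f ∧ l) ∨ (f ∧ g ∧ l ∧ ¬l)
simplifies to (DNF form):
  g ∨ (f ∧ l)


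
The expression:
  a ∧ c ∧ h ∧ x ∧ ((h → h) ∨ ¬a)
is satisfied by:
  {a: True, c: True, h: True, x: True}


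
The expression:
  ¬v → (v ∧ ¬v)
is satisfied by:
  {v: True}


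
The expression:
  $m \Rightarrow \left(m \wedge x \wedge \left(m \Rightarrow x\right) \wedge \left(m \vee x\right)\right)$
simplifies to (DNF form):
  $x \vee \neg m$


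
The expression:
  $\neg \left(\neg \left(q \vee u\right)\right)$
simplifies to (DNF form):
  $q \vee u$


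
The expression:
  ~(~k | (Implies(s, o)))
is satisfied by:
  {s: True, k: True, o: False}


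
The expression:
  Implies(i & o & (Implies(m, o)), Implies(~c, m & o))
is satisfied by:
  {m: True, c: True, i: False, o: False}
  {m: True, c: False, i: False, o: False}
  {c: True, o: False, m: False, i: False}
  {o: False, c: False, m: False, i: False}
  {o: True, m: True, c: True, i: False}
  {o: True, m: True, c: False, i: False}
  {o: True, c: True, m: False, i: False}
  {o: True, c: False, m: False, i: False}
  {i: True, m: True, c: True, o: False}
  {i: True, m: True, c: False, o: False}
  {i: True, c: True, m: False, o: False}
  {i: True, c: False, m: False, o: False}
  {o: True, i: True, m: True, c: True}
  {o: True, i: True, m: True, c: False}
  {o: True, i: True, c: True, m: False}


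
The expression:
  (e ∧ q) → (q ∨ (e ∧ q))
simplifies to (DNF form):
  True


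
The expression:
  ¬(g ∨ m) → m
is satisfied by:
  {m: True, g: True}
  {m: True, g: False}
  {g: True, m: False}


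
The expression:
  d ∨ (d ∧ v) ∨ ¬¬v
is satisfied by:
  {d: True, v: True}
  {d: True, v: False}
  {v: True, d: False}


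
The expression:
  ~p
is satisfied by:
  {p: False}


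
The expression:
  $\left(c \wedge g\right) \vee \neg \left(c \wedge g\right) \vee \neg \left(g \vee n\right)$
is always true.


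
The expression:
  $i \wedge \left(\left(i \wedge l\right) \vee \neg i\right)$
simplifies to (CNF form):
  $i \wedge l$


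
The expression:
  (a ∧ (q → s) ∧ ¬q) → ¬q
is always true.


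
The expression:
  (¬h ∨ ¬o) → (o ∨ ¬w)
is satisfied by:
  {o: True, w: False}
  {w: False, o: False}
  {w: True, o: True}


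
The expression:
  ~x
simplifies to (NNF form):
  ~x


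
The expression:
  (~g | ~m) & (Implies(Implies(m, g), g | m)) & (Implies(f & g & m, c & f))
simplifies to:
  (g & ~m) | (m & ~g)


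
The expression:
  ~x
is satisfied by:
  {x: False}


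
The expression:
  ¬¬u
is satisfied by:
  {u: True}


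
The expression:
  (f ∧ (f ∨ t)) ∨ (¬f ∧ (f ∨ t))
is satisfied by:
  {t: True, f: True}
  {t: True, f: False}
  {f: True, t: False}


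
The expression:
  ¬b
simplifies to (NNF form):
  ¬b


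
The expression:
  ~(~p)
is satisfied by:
  {p: True}


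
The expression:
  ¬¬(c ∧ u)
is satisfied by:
  {c: True, u: True}


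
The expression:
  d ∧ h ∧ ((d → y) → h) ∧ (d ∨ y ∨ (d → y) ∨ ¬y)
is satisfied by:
  {h: True, d: True}


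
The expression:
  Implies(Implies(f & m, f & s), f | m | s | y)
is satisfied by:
  {y: True, m: True, s: True, f: True}
  {y: True, m: True, s: True, f: False}
  {y: True, m: True, f: True, s: False}
  {y: True, m: True, f: False, s: False}
  {y: True, s: True, f: True, m: False}
  {y: True, s: True, f: False, m: False}
  {y: True, s: False, f: True, m: False}
  {y: True, s: False, f: False, m: False}
  {m: True, s: True, f: True, y: False}
  {m: True, s: True, f: False, y: False}
  {m: True, f: True, s: False, y: False}
  {m: True, f: False, s: False, y: False}
  {s: True, f: True, m: False, y: False}
  {s: True, m: False, f: False, y: False}
  {f: True, m: False, s: False, y: False}


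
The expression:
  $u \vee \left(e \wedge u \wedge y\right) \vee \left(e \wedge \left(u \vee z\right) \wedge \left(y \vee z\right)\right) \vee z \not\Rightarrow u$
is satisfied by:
  {z: True, u: True}
  {z: True, u: False}
  {u: True, z: False}


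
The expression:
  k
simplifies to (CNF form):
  k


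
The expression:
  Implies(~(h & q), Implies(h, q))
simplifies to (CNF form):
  q | ~h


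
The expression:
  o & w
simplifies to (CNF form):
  o & w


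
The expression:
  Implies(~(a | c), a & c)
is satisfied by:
  {a: True, c: True}
  {a: True, c: False}
  {c: True, a: False}


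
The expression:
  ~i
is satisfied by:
  {i: False}


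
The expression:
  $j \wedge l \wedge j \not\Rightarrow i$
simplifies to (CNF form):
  $j \wedge l \wedge \neg i$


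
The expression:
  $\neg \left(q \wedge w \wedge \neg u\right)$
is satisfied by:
  {u: True, w: False, q: False}
  {w: False, q: False, u: False}
  {q: True, u: True, w: False}
  {q: True, w: False, u: False}
  {u: True, w: True, q: False}
  {w: True, u: False, q: False}
  {q: True, w: True, u: True}


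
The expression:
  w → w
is always true.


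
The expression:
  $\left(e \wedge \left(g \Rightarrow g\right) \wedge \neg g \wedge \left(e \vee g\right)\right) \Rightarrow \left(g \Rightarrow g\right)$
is always true.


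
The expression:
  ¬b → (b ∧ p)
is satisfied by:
  {b: True}


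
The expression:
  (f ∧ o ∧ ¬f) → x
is always true.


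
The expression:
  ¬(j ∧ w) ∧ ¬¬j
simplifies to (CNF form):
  j ∧ ¬w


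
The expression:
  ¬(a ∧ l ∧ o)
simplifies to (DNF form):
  ¬a ∨ ¬l ∨ ¬o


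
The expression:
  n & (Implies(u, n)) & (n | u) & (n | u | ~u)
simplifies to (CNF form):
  n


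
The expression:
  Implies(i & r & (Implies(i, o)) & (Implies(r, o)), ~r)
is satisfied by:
  {o: False, i: False, r: False}
  {r: True, o: False, i: False}
  {i: True, o: False, r: False}
  {r: True, i: True, o: False}
  {o: True, r: False, i: False}
  {r: True, o: True, i: False}
  {i: True, o: True, r: False}


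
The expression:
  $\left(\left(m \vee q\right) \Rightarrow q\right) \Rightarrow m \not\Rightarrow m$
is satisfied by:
  {m: True, q: False}


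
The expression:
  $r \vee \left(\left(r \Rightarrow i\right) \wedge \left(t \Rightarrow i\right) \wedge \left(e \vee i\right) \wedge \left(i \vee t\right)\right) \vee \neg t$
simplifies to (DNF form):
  $i \vee r \vee \neg t$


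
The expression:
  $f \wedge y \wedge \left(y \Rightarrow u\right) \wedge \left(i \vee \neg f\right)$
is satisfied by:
  {y: True, i: True, u: True, f: True}


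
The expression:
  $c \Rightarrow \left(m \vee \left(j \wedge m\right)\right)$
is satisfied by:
  {m: True, c: False}
  {c: False, m: False}
  {c: True, m: True}


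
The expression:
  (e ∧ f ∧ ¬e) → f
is always true.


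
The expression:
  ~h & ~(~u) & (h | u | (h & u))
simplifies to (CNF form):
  u & ~h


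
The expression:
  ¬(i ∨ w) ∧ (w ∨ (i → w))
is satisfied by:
  {i: False, w: False}


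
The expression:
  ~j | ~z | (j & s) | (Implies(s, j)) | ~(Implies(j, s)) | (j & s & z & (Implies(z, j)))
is always true.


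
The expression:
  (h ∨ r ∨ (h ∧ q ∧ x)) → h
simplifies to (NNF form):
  h ∨ ¬r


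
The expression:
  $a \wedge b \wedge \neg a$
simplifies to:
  $\text{False}$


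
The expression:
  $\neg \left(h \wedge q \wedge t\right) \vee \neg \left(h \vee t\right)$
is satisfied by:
  {h: False, t: False, q: False}
  {q: True, h: False, t: False}
  {t: True, h: False, q: False}
  {q: True, t: True, h: False}
  {h: True, q: False, t: False}
  {q: True, h: True, t: False}
  {t: True, h: True, q: False}


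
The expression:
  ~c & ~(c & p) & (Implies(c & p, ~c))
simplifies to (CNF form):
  ~c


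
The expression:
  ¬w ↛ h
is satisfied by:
  {h: True, w: False}
  {w: False, h: False}
  {w: True, h: True}


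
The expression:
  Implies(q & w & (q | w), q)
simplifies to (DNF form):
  True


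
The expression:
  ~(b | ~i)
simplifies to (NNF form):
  i & ~b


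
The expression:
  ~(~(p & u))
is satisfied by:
  {p: True, u: True}


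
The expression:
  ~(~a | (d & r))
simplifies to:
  a & (~d | ~r)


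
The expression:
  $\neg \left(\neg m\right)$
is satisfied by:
  {m: True}


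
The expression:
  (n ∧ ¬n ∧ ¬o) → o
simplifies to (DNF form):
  True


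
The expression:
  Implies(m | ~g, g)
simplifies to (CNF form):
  g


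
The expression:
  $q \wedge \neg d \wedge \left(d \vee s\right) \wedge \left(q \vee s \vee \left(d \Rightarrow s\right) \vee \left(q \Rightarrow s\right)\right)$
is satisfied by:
  {s: True, q: True, d: False}


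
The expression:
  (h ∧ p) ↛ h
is never true.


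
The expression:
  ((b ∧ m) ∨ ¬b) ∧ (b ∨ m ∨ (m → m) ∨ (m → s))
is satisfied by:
  {m: True, b: False}
  {b: False, m: False}
  {b: True, m: True}


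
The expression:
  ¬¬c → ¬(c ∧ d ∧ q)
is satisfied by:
  {c: False, q: False, d: False}
  {d: True, c: False, q: False}
  {q: True, c: False, d: False}
  {d: True, q: True, c: False}
  {c: True, d: False, q: False}
  {d: True, c: True, q: False}
  {q: True, c: True, d: False}


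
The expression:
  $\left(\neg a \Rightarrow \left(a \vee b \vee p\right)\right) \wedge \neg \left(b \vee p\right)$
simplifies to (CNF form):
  $a \wedge \neg b \wedge \neg p$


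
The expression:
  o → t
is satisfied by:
  {t: True, o: False}
  {o: False, t: False}
  {o: True, t: True}


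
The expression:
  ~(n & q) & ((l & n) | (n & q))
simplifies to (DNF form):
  l & n & ~q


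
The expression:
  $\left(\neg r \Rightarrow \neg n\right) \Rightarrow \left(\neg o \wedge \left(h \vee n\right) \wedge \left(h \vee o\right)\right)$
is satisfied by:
  {h: True, n: True, o: False, r: False}
  {h: True, n: False, o: False, r: False}
  {n: True, h: False, o: False, r: False}
  {r: True, h: True, n: True, o: False}
  {r: True, h: True, n: False, o: False}
  {h: True, o: True, n: True, r: False}
  {o: True, n: True, r: False, h: False}


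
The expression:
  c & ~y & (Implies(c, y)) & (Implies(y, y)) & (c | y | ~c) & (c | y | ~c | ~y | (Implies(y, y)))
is never true.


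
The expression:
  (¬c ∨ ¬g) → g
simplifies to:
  g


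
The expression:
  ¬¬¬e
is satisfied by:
  {e: False}


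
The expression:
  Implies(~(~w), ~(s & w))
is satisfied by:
  {s: False, w: False}
  {w: True, s: False}
  {s: True, w: False}


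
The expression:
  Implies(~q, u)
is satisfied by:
  {q: True, u: True}
  {q: True, u: False}
  {u: True, q: False}


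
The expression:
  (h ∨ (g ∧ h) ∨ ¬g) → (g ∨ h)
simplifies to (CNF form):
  g ∨ h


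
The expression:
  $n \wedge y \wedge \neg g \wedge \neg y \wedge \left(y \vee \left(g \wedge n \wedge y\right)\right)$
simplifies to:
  $\text{False}$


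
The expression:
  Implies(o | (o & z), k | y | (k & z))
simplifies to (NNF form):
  k | y | ~o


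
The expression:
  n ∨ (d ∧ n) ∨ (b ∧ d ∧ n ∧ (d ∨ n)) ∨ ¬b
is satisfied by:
  {n: True, b: False}
  {b: False, n: False}
  {b: True, n: True}


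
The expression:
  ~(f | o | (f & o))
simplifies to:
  ~f & ~o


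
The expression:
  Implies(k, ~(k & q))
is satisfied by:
  {k: False, q: False}
  {q: True, k: False}
  {k: True, q: False}


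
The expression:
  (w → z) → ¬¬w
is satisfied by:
  {w: True}


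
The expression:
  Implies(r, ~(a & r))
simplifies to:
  ~a | ~r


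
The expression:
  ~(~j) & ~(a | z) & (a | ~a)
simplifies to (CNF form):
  j & ~a & ~z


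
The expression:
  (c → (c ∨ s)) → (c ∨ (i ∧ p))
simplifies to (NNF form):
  c ∨ (i ∧ p)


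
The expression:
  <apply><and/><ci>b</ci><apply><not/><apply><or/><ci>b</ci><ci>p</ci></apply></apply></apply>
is never true.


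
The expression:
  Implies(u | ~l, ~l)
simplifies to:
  ~l | ~u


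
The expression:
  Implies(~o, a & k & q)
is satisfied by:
  {k: True, o: True, q: True, a: True}
  {k: True, o: True, q: True, a: False}
  {k: True, o: True, a: True, q: False}
  {k: True, o: True, a: False, q: False}
  {o: True, q: True, a: True, k: False}
  {o: True, q: True, a: False, k: False}
  {o: True, q: False, a: True, k: False}
  {o: True, q: False, a: False, k: False}
  {k: True, q: True, a: True, o: False}


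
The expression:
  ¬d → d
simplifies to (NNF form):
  d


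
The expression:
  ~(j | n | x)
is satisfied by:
  {x: False, n: False, j: False}


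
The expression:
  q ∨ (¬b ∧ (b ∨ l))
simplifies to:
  q ∨ (l ∧ ¬b)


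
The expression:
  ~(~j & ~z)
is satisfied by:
  {z: True, j: True}
  {z: True, j: False}
  {j: True, z: False}


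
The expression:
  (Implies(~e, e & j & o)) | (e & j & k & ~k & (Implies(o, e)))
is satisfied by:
  {e: True}


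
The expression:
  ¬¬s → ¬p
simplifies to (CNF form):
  ¬p ∨ ¬s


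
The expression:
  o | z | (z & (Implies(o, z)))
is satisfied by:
  {o: True, z: True}
  {o: True, z: False}
  {z: True, o: False}


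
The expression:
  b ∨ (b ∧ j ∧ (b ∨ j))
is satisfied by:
  {b: True}


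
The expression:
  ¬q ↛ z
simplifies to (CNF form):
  z ∨ ¬q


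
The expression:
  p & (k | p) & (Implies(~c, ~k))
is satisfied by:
  {p: True, c: True, k: False}
  {p: True, k: False, c: False}
  {p: True, c: True, k: True}


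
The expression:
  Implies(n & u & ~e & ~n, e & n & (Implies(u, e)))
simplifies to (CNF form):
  True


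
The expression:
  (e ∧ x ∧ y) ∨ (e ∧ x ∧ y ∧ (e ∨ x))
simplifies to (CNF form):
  e ∧ x ∧ y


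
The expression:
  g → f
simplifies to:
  f ∨ ¬g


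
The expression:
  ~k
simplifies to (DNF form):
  ~k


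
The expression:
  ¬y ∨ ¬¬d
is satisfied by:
  {d: True, y: False}
  {y: False, d: False}
  {y: True, d: True}


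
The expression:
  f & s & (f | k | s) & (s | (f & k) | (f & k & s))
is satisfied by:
  {s: True, f: True}


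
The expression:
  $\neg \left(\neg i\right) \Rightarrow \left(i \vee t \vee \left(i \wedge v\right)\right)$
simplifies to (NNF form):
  $\text{True}$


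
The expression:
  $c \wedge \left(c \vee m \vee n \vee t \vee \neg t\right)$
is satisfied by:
  {c: True}


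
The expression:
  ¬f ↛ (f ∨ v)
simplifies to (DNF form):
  ¬f ∧ ¬v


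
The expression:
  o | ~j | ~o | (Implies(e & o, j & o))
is always true.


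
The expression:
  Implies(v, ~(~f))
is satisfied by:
  {f: True, v: False}
  {v: False, f: False}
  {v: True, f: True}


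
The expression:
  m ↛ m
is never true.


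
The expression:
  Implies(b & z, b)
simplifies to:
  True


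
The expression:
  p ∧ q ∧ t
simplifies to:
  p ∧ q ∧ t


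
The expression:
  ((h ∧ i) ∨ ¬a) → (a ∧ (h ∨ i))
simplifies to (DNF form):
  a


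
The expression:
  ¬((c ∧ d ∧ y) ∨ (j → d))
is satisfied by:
  {j: True, d: False}


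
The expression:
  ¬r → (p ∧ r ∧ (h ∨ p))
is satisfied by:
  {r: True}


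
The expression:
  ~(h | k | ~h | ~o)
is never true.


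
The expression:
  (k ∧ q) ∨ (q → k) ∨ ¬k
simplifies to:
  True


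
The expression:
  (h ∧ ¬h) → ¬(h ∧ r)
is always true.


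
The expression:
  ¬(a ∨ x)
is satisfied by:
  {x: False, a: False}


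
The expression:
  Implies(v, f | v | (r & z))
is always true.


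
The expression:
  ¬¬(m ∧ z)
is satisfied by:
  {z: True, m: True}


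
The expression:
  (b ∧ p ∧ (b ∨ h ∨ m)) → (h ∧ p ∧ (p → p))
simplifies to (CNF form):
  h ∨ ¬b ∨ ¬p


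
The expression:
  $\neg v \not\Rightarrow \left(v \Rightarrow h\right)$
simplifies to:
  $\text{False}$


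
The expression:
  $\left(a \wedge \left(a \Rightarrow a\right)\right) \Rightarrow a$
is always true.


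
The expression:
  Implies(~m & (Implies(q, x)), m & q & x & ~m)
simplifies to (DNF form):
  m | (q & ~x)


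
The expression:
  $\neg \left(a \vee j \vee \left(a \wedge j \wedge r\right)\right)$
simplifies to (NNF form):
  $\neg a \wedge \neg j$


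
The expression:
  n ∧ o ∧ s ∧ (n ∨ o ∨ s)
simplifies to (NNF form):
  n ∧ o ∧ s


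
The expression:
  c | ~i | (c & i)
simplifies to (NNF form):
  c | ~i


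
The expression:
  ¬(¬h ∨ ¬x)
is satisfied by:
  {h: True, x: True}


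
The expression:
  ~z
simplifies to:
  ~z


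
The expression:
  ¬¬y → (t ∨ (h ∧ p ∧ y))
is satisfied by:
  {t: True, p: True, h: True, y: False}
  {t: True, p: True, h: False, y: False}
  {t: True, h: True, p: False, y: False}
  {t: True, h: False, p: False, y: False}
  {p: True, h: True, t: False, y: False}
  {p: True, h: False, t: False, y: False}
  {h: True, t: False, p: False, y: False}
  {h: False, t: False, p: False, y: False}
  {y: True, t: True, p: True, h: True}
  {y: True, t: True, p: True, h: False}
  {y: True, t: True, h: True, p: False}
  {y: True, t: True, h: False, p: False}
  {y: True, p: True, h: True, t: False}


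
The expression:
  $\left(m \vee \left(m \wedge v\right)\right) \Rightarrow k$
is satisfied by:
  {k: True, m: False}
  {m: False, k: False}
  {m: True, k: True}


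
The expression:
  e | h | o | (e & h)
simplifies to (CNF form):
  e | h | o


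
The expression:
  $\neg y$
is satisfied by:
  {y: False}


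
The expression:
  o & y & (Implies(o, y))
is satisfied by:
  {o: True, y: True}


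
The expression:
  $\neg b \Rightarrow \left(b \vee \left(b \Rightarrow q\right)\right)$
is always true.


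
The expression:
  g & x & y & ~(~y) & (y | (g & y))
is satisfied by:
  {g: True, x: True, y: True}


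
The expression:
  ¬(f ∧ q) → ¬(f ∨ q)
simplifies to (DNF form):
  (f ∧ q) ∨ (¬f ∧ ¬q)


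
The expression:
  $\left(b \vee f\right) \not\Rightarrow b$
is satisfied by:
  {f: True, b: False}


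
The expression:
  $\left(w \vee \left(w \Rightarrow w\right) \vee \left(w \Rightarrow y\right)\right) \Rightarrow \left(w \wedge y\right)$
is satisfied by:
  {w: True, y: True}


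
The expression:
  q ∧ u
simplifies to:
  q ∧ u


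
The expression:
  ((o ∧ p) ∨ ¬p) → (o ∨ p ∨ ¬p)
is always true.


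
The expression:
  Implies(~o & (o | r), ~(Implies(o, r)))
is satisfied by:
  {o: True, r: False}
  {r: False, o: False}
  {r: True, o: True}


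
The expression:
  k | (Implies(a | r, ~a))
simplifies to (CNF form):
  k | ~a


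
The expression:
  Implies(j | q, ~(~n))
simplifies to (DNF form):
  n | (~j & ~q)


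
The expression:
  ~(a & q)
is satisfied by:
  {q: False, a: False}
  {a: True, q: False}
  {q: True, a: False}


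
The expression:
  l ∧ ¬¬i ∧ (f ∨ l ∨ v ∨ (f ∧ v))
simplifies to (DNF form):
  i ∧ l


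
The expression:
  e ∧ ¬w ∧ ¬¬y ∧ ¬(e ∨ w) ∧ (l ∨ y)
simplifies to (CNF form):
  False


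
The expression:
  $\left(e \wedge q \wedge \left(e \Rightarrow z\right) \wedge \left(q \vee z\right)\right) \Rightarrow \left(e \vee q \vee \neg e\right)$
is always true.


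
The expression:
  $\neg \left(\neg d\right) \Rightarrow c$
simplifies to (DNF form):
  $c \vee \neg d$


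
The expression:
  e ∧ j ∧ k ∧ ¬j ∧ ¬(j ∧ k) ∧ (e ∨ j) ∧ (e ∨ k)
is never true.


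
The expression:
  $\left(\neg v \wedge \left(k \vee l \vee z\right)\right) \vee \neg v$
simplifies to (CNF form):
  $\neg v$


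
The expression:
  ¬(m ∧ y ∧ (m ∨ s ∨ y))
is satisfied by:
  {m: False, y: False}
  {y: True, m: False}
  {m: True, y: False}


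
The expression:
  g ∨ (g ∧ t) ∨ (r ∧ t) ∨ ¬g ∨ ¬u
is always true.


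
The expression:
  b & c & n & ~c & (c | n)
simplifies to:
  False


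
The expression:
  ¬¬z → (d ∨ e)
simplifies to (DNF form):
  d ∨ e ∨ ¬z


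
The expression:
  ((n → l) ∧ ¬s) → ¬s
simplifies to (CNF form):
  True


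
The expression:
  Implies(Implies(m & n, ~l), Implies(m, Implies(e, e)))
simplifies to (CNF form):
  True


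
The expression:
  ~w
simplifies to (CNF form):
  ~w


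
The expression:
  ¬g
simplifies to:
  ¬g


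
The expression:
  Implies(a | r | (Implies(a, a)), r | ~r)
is always true.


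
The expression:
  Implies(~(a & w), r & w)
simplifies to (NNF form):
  w & (a | r)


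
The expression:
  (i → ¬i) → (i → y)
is always true.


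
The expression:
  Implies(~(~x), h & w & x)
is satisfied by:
  {w: True, h: True, x: False}
  {w: True, h: False, x: False}
  {h: True, w: False, x: False}
  {w: False, h: False, x: False}
  {x: True, w: True, h: True}
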